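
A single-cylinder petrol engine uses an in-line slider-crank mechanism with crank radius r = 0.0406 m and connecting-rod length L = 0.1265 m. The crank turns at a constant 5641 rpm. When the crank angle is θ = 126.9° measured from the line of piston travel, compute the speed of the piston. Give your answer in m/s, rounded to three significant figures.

ω = 2π·5641/60 = 590.7 rad/s
For an in-line slider-crank, x = r cosθ + √(L² − r² sin²θ), so v = −rω sinθ·[1 + r cosθ/√(L² − r² sin²θ)].
With r = 0.0406 m, L = 0.1265 m, θ = 126.9°: √(L² − r² sin²θ) = 0.12226 m.
v = −0.0406·590.7·0.79968·[1 + 0.0406·-0.60042/0.12226] = -15.355 m/s.
|v| = 15.355 m/s.

15.4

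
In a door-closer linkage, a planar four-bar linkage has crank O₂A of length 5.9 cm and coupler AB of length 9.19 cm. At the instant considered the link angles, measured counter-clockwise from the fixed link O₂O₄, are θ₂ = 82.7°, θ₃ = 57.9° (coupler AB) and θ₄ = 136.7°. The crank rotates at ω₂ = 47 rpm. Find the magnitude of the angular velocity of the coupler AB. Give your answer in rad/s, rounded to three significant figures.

2.61

ω₂ = 4.922 rad/s (from 47 rpm).
Differentiating the loop-closure r₂e^{iθ₂}+r₃e^{iθ₃}=r₁+r₄e^{iθ₄} gives r₂ω₂e^{iθ₂}+r₃ω₃e^{iθ₃}=r₄ω₄e^{iθ₄}.
Eliminating the other unknown: ω₃ = r₂ω₂ sin(θ₄−θ₂) / [r₃ sin(θ₃−θ₄)].
Numerator sine = +0.80902; denominator sine = -0.98096.
Result = 0.059·4.922·(+0.80902) / (0.0919·(-0.98096)) = -2.606 rad/s; magnitude 2.606 rad/s.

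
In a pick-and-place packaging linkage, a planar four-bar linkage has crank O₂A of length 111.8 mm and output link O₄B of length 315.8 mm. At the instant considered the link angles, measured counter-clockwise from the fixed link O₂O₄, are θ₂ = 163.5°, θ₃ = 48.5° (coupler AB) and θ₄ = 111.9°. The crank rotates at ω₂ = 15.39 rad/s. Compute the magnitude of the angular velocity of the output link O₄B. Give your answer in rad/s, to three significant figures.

5.52

ω₂ = 15.39 rad/s
Differentiating the loop-closure r₂e^{iθ₂}+r₃e^{iθ₃}=r₁+r₄e^{iθ₄} gives r₂ω₂e^{iθ₂}+r₃ω₃e^{iθ₃}=r₄ω₄e^{iθ₄}.
Eliminating the other unknown: ω₄ = r₂ω₂ sin(θ₂−θ₃) / [r₄ sin(θ₄−θ₃)].
Numerator sine = +0.90631; denominator sine = +0.89415.
Result = 0.1118·15.39·(+0.90631) / (0.3158·(+0.89415)) = +5.5224 rad/s; magnitude 5.5224 rad/s.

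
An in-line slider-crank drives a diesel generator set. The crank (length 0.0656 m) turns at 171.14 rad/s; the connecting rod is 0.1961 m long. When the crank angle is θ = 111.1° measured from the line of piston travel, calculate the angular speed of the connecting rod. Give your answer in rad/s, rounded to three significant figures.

21.7

ω = 171.1 rad/s
The rod makes angle φ with the slider axis where L sinφ = r sinθ; differentiating, L cosφ·φ̇ = r ω cosθ.
L cosφ = √(L² − r² sin²θ) = 0.18631 m.
|ω_rod| = r ω |cosθ| / √(L² − r² sin²θ) = 0.0656·171.1·0.36000/0.18631 = 21.693 rad/s.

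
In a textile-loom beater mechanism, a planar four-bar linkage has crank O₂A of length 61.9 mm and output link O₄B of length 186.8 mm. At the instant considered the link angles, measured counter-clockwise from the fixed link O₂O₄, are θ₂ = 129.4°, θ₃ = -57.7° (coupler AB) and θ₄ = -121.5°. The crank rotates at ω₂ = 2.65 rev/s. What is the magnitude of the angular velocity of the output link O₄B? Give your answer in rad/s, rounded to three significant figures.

0.760

ω₂ = 16.65 rad/s (from 2.65 rev/s).
Differentiating the loop-closure r₂e^{iθ₂}+r₃e^{iθ₃}=r₁+r₄e^{iθ₄} gives r₂ω₂e^{iθ₂}+r₃ω₃e^{iθ₃}=r₄ω₄e^{iθ₄}.
Eliminating the other unknown: ω₄ = r₂ω₂ sin(θ₂−θ₃) / [r₄ sin(θ₄−θ₃)].
Numerator sine = -0.12360; denominator sine = -0.89726.
Result = 0.0619·16.65·(-0.12360) / (0.1868·(-0.89726)) = +0.76006 rad/s; magnitude 0.76006 rad/s.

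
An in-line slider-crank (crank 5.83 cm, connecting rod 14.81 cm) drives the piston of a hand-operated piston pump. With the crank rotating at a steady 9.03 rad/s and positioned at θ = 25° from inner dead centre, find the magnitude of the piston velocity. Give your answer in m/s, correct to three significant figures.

ω = 9.03 rad/s
For an in-line slider-crank, x = r cosθ + √(L² − r² sin²θ), so v = −rω sinθ·[1 + r cosθ/√(L² − r² sin²θ)].
With r = 0.0583 m, L = 0.1481 m, θ = 25°: √(L² − r² sin²θ) = 0.14604 m.
v = −0.0583·9.03·0.42262·[1 + 0.0583·0.90631/0.14604] = -0.30299 m/s.
|v| = 0.30299 m/s.

0.303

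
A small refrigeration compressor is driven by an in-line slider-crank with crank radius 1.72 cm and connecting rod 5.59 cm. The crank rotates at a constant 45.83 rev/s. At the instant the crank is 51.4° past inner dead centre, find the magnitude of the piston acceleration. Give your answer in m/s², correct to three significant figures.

ω = 2π·45.8 = 288 rad/s
x(θ) = r cosθ + √(L² − r² sin²θ); with ω constant, a = ω²·d²x/dθ².
d²x/dθ² = −r cosθ − r²(cos2θ)/√u − r⁴ sin²2θ/(4u^{3/2}),  u = L² − r² sin²θ = 0.00294412 m².
Substituting r = 0.0172 m, L = 0.0559 m, θ = 51.4°: d²x/dθ² = -0.009653 m.
a = ω²·d²x/dθ² = (288)²·(-0.009653) = -800.43 m/s²;  |a| = 800.43 m/s².

800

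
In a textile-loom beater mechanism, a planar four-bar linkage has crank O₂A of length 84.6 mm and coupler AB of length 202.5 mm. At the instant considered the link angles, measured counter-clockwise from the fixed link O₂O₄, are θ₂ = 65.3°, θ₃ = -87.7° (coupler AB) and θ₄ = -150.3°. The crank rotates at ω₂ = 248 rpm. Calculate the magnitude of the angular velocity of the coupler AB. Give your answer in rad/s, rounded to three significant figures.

7.11

ω₂ = 25.97 rad/s (from 248 rpm).
Differentiating the loop-closure r₂e^{iθ₂}+r₃e^{iθ₃}=r₁+r₄e^{iθ₄} gives r₂ω₂e^{iθ₂}+r₃ω₃e^{iθ₃}=r₄ω₄e^{iθ₄}.
Eliminating the other unknown: ω₃ = r₂ω₂ sin(θ₄−θ₂) / [r₃ sin(θ₃−θ₄)].
Numerator sine = +0.58212; denominator sine = +0.88782.
Result = 0.0846·25.97·(+0.58212) / (0.2025·(+0.88782)) = +7.1141 rad/s; magnitude 7.1141 rad/s.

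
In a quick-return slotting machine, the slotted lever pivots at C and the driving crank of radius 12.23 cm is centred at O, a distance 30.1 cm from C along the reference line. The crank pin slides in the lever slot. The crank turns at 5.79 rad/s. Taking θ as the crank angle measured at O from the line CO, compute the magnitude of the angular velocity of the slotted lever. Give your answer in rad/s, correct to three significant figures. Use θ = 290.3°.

ω = 5.79 rad/s
Crank pin A relative to C: A = (d + r cosθ, r sinθ); lever angle φ = atan2(r sinθ, d + r cosθ).
Differentiating tanφ: φ̇ = rω(d cosθ + r)/(d² + r² + 2dr cosθ).
d² + r² + 2dr cosθ = |CA|² = 0.131101 m²;  d cosθ + r = +0.22673 m.
|ω_lever| = |0.1223·5.79·+0.22673| / 0.131101 = 1.2246 rad/s.

1.22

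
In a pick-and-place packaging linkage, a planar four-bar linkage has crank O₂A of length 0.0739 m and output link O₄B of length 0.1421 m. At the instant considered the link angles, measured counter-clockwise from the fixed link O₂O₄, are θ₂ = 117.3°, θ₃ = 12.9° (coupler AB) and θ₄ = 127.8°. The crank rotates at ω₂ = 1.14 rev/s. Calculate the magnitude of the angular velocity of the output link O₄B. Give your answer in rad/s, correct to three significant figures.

3.98

ω₂ = 7.163 rad/s (from 1.14 rev/s).
Differentiating the loop-closure r₂e^{iθ₂}+r₃e^{iθ₃}=r₁+r₄e^{iθ₄} gives r₂ω₂e^{iθ₂}+r₃ω₃e^{iθ₃}=r₄ω₄e^{iθ₄}.
Eliminating the other unknown: ω₄ = r₂ω₂ sin(θ₂−θ₃) / [r₄ sin(θ₄−θ₃)].
Numerator sine = +0.96858; denominator sine = +0.90704.
Result = 0.0739·7.163·(+0.96858) / (0.1421·(+0.90704)) = +3.9778 rad/s; magnitude 3.9778 rad/s.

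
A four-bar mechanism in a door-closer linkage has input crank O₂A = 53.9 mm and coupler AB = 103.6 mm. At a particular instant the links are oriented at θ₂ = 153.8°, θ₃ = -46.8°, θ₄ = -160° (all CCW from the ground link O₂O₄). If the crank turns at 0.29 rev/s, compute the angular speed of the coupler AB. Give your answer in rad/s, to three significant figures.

0.744

ω₂ = 1.822 rad/s (from 0.29 rev/s).
Differentiating the loop-closure r₂e^{iθ₂}+r₃e^{iθ₃}=r₁+r₄e^{iθ₄} gives r₂ω₂e^{iθ₂}+r₃ω₃e^{iθ₃}=r₄ω₄e^{iθ₄}.
Eliminating the other unknown: ω₃ = r₂ω₂ sin(θ₄−θ₂) / [r₃ sin(θ₃−θ₄)].
Numerator sine = +0.72176; denominator sine = +0.91914.
Result = 0.0539·1.822·(+0.72176) / (0.1036·(+0.91914)) = +0.74442 rad/s; magnitude 0.74442 rad/s.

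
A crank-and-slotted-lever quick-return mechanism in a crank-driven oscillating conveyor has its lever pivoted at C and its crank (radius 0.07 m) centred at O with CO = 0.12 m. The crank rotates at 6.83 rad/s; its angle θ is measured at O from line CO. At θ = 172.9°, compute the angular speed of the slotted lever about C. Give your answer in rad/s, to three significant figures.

8.93

ω = 6.83 rad/s
Crank pin A relative to C: A = (d + r cosθ, r sinθ); lever angle φ = atan2(r sinθ, d + r cosθ).
Differentiating tanφ: φ̇ = rω(d cosθ + r)/(d² + r² + 2dr cosθ).
d² + r² + 2dr cosθ = |CA|² = 0.00262882 m²;  d cosθ + r = -0.04908 m.
|ω_lever| = |0.07·6.83·-0.04908| / 0.00262882 = 8.9261 rad/s.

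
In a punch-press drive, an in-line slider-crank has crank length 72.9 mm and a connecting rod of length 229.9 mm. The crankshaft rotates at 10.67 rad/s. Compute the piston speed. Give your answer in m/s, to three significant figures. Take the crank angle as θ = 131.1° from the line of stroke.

0.460

ω = 10.67 rad/s
For an in-line slider-crank, x = r cosθ + √(L² − r² sin²θ), so v = −rω sinθ·[1 + r cosθ/√(L² − r² sin²θ)].
With r = 0.0729 m, L = 0.2299 m, θ = 131.1°: √(L² − r² sin²θ) = 0.22324 m.
v = −0.0729·10.67·0.75356·[1 + 0.0729·-0.65738/0.22324] = -0.46033 m/s.
|v| = 0.46033 m/s.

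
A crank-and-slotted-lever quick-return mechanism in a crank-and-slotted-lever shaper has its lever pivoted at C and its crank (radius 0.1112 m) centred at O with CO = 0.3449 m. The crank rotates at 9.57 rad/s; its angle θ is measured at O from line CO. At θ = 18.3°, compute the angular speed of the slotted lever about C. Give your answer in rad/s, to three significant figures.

2.29

ω = 9.57 rad/s
Crank pin A relative to C: A = (d + r cosθ, r sinθ); lever angle φ = atan2(r sinθ, d + r cosθ).
Differentiating tanφ: φ̇ = rω(d cosθ + r)/(d² + r² + 2dr cosθ).
d² + r² + 2dr cosθ = |CA|² = 0.204148 m²;  d cosθ + r = +0.43866 m.
|ω_lever| = |0.1112·9.57·+0.43866| / 0.204148 = 2.2866 rad/s.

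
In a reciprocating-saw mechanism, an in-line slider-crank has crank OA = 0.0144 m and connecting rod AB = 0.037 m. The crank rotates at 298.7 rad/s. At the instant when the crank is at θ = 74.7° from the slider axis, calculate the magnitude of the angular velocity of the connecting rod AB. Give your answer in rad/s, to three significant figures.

ω = 298.7 rad/s
The rod makes angle φ with the slider axis where L sinφ = r sinθ; differentiating, L cosφ·φ̇ = r ω cosθ.
L cosφ = √(L² − r² sin²θ) = 0.034294 m.
|ω_rod| = r ω |cosθ| / √(L² − r² sin²θ) = 0.0144·298.7·0.26387/0.034294 = 33.096 rad/s.

33.1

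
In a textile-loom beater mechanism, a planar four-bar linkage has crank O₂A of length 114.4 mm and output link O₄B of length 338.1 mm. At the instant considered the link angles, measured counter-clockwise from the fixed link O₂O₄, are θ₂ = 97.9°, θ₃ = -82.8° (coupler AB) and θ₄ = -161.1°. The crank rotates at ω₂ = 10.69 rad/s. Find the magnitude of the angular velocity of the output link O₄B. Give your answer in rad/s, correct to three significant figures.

0.0451

ω₂ = 10.69 rad/s
Differentiating the loop-closure r₂e^{iθ₂}+r₃e^{iθ₃}=r₁+r₄e^{iθ₄} gives r₂ω₂e^{iθ₂}+r₃ω₃e^{iθ₃}=r₄ω₄e^{iθ₄}.
Eliminating the other unknown: ω₄ = r₂ω₂ sin(θ₂−θ₃) / [r₄ sin(θ₄−θ₃)].
Numerator sine = -0.01222; denominator sine = -0.97922.
Result = 0.1144·10.69·(-0.01222) / (0.3381·(-0.97922)) = +0.045128 rad/s; magnitude 0.045128 rad/s.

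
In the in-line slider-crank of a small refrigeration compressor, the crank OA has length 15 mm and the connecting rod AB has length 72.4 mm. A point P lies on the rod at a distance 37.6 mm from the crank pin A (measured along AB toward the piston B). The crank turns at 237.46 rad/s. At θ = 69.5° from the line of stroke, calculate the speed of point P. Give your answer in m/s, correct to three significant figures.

ω = 237.5 rad/s.  Crank-pin speed |V_A| = rω = 3.5619 m/s, perpendicular to OA.
Rod angle: sinφ = −(r/L) sinθ ⇒ φ = -11.190°; ω_rod = −rω cosθ/√(L²−r²sin²θ) = -17.563 rad/s.
V_P = V_A + ω_rod × AP, with AP = 0.0376 m along the rod.
Components: V_Px = −rω sinθ − a·ω_rod·sinφ = -3.4645 m/s;  V_Py = rω cosθ + a·ω_rod·cosφ = +0.59958 m/s.
|V_P| = √(V_Px² + V_Py²) = 3.516 m/s.

3.52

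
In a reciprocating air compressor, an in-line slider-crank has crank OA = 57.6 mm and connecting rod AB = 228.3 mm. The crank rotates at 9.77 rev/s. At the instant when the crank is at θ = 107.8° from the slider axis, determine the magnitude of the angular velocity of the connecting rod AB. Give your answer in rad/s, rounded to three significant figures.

4.88

ω = 61.39 rad/s (converted from 9.77 rev/s).
The rod makes angle φ with the slider axis where L sinφ = r sinθ; differentiating, L cosφ·φ̇ = r ω cosθ.
L cosφ = √(L² − r² sin²θ) = 0.22161 m.
|ω_rod| = r ω |cosθ| / √(L² − r² sin²θ) = 0.0576·61.39·0.30570/0.22161 = 4.8774 rad/s.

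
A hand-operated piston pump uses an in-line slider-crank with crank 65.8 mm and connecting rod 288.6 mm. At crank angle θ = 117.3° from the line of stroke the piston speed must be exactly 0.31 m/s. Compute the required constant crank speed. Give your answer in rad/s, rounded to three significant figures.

5.94

For an in-line slider-crank, |v_piston| = rω|sinθ|·[1 + r cosθ/√(L² − r² sin²θ)].
With r = 0.0658 m, L = 0.2886 m, θ = 117.3°: the bracketed kinematic factor |dx/dθ| = 0.052227 m.
ω = v/|dx/dθ| = 0.31/0.052227 = 5.9356 rad/s.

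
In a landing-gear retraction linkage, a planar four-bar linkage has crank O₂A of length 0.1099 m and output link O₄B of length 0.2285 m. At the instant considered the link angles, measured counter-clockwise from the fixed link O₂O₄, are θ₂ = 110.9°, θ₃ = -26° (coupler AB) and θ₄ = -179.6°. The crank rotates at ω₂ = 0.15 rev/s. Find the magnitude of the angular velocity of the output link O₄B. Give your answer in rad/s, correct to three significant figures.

0.697

ω₂ = 0.9425 rad/s (from 0.15 rev/s).
Differentiating the loop-closure r₂e^{iθ₂}+r₃e^{iθ₃}=r₁+r₄e^{iθ₄} gives r₂ω₂e^{iθ₂}+r₃ω₃e^{iθ₃}=r₄ω₄e^{iθ₄}.
Eliminating the other unknown: ω₄ = r₂ω₂ sin(θ₂−θ₃) / [r₄ sin(θ₄−θ₃)].
Numerator sine = +0.68327; denominator sine = -0.44464.
Result = 0.1099·0.9425·(+0.68327) / (0.2285·(-0.44464)) = -0.69658 rad/s; magnitude 0.69658 rad/s.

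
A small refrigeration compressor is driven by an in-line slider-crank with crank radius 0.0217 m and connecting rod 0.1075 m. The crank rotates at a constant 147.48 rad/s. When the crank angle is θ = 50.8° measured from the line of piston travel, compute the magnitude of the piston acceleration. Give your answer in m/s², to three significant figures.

280

ω = 147.5 rad/s
x(θ) = r cosθ + √(L² − r² sin²θ); with ω constant, a = ω²·d²x/dθ².
d²x/dθ² = −r cosθ − r²(cos2θ)/√u − r⁴ sin²2θ/(4u^{3/2}),  u = L² − r² sin²θ = 0.0112735 m².
Substituting r = 0.0217 m, L = 0.1075 m, θ = 50.8°: d²x/dθ² = -0.012868 m.
a = ω²·d²x/dθ² = (147.5)²·(-0.012868) = -279.88 m/s²;  |a| = 279.88 m/s².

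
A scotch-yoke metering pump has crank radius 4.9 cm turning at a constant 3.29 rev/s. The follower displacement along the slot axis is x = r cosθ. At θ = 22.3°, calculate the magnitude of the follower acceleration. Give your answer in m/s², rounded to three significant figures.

19.4

ω = 20.67 rad/s (from 3.29 rev/s).
x = r cosθ ⇒ ẍ = −rω² cosθ (ω constant).
|a| = rω²|cosθ| = 0.049·(20.67)²·|cos 22.3°| = 19.373 m/s².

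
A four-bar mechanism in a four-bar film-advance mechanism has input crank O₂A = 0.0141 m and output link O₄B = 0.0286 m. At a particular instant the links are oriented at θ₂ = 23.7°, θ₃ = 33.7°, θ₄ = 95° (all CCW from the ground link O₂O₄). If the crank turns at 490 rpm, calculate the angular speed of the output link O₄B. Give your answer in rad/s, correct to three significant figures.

ω₂ = 51.31 rad/s (from 490 rpm).
Differentiating the loop-closure r₂e^{iθ₂}+r₃e^{iθ₃}=r₁+r₄e^{iθ₄} gives r₂ω₂e^{iθ₂}+r₃ω₃e^{iθ₃}=r₄ω₄e^{iθ₄}.
Eliminating the other unknown: ω₄ = r₂ω₂ sin(θ₂−θ₃) / [r₄ sin(θ₄−θ₃)].
Numerator sine = -0.17365; denominator sine = +0.87715.
Result = 0.0141·51.31·(-0.17365) / (0.0286·(+0.87715)) = -5.0081 rad/s; magnitude 5.0081 rad/s.

5.01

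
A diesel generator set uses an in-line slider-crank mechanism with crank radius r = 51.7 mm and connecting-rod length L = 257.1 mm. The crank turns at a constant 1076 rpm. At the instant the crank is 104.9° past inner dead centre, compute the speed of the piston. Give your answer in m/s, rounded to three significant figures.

5.33

ω = 2π·1076/60 = 112.7 rad/s
For an in-line slider-crank, x = r cosθ + √(L² − r² sin²θ), so v = −rω sinθ·[1 + r cosθ/√(L² − r² sin²θ)].
With r = 0.0517 m, L = 0.2571 m, θ = 104.9°: √(L² − r² sin²θ) = 0.2522 m.
v = −0.0517·112.7·0.96638·[1 + 0.0517·-0.25713/0.2522] = -5.3329 m/s.
|v| = 5.3329 m/s.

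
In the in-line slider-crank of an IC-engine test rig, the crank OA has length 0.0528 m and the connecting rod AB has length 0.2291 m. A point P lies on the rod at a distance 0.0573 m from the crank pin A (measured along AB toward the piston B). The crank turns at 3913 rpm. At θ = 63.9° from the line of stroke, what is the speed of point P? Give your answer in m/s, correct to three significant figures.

ω = 409.8 rad/s.  Crank-pin speed |V_A| = rω = 21.636 m/s, perpendicular to OA.
Rod angle: sinφ = −(r/L) sinθ ⇒ φ = -11.945°; ω_rod = −rω cosθ/√(L²−r²sin²θ) = -42.467 rad/s.
V_P = V_A + ω_rod × AP, with AP = 0.0573 m along the rod.
Components: V_Px = −rω sinθ − a·ω_rod·sinφ = -19.933 m/s;  V_Py = rω cosθ + a·ω_rod·cosφ = +7.1378 m/s.
|V_P| = √(V_Px² + V_Py²) = 21.173 m/s.

21.2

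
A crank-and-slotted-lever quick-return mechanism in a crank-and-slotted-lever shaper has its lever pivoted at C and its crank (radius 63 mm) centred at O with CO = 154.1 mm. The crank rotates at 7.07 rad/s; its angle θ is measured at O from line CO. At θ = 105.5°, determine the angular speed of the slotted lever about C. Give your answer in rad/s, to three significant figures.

ω = 7.07 rad/s
Crank pin A relative to C: A = (d + r cosθ, r sinθ); lever angle φ = atan2(r sinθ, d + r cosθ).
Differentiating tanφ: φ̇ = rω(d cosθ + r)/(d² + r² + 2dr cosθ).
d² + r² + 2dr cosθ = |CA|² = 0.0225269 m²;  d cosθ + r = +0.021819 m.
|ω_lever| = |0.063·7.07·+0.021819| / 0.0225269 = 0.4314 rad/s.

0.431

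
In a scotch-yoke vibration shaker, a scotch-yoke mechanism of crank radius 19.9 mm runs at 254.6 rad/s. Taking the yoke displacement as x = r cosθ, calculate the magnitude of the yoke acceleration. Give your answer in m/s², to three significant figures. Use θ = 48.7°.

851

ω = 254.6 rad/s
x = r cosθ ⇒ ẍ = −rω² cosθ (ω constant).
|a| = rω²|cosθ| = 0.0199·(254.6)²·|cos 48.7°| = 851.36 m/s².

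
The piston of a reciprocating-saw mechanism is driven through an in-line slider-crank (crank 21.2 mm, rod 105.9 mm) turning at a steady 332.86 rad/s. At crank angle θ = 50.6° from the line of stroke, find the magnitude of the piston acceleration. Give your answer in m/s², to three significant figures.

1400

ω = 332.9 rad/s
x(θ) = r cosθ + √(L² − r² sin²θ); with ω constant, a = ω²·d²x/dθ².
d²x/dθ² = −r cosθ − r²(cos2θ)/√u − r⁴ sin²2θ/(4u^{3/2}),  u = L² − r² sin²θ = 0.0109464 m².
Substituting r = 0.0212 m, L = 0.1059 m, θ = 50.6°: d²x/dθ² = -0.012664 m.
a = ω²·d²x/dθ² = (332.9)²·(-0.012664) = -1403.2 m/s²;  |a| = 1403.2 m/s².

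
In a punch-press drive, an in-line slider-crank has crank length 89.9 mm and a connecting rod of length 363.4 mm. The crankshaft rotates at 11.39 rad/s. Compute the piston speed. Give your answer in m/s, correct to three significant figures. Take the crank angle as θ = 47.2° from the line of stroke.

0.880

ω = 11.39 rad/s
For an in-line slider-crank, x = r cosθ + √(L² − r² sin²θ), so v = −rω sinθ·[1 + r cosθ/√(L² − r² sin²θ)].
With r = 0.0899 m, L = 0.3634 m, θ = 47.2°: √(L² − r² sin²θ) = 0.35736 m.
v = −0.0899·11.39·0.73373·[1 + 0.0899·0.67944/0.35736] = -0.87973 m/s.
|v| = 0.87973 m/s.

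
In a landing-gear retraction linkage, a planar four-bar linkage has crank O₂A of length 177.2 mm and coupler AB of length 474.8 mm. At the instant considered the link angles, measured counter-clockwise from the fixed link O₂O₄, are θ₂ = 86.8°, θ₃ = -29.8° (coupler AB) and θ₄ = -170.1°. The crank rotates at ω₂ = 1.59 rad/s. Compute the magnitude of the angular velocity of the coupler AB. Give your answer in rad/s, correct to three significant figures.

ω₂ = 1.59 rad/s
Differentiating the loop-closure r₂e^{iθ₂}+r₃e^{iθ₃}=r₁+r₄e^{iθ₄} gives r₂ω₂e^{iθ₂}+r₃ω₃e^{iθ₃}=r₄ω₄e^{iθ₄}.
Eliminating the other unknown: ω₃ = r₂ω₂ sin(θ₄−θ₂) / [r₃ sin(θ₃−θ₄)].
Numerator sine = +0.97398; denominator sine = +0.63877.
Result = 0.1772·1.59·(+0.97398) / (0.4748·(+0.63877)) = +0.90481 rad/s; magnitude 0.90481 rad/s.

0.905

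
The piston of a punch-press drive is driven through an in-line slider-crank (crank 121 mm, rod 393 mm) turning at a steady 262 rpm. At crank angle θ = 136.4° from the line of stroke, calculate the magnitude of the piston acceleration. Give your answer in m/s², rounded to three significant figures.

ω = 2π·262/60 = 27.44 rad/s
x(θ) = r cosθ + √(L² − r² sin²θ); with ω constant, a = ω²·d²x/dθ².
d²x/dθ² = −r cosθ − r²(cos2θ)/√u − r⁴ sin²2θ/(4u^{3/2}),  u = L² − r² sin²θ = 0.147486 m².
Substituting r = 0.121 m, L = 0.393 m, θ = 136.4°: d²x/dθ² = +0.084819 m.
a = ω²·d²x/dθ² = (27.44)²·(+0.084819) = +63.849 m/s²;  |a| = 63.849 m/s².

63.8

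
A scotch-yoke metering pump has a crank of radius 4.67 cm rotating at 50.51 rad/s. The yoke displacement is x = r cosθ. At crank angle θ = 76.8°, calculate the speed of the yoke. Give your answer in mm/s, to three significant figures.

2300

ω = 50.51 rad/s
x = r cosθ ⇒ ẋ = −rω sinθ.
|v| = rω|sinθ| = 0.0467·50.51·|sin 76.8°| = 2.2965 m/s = 2296.5 mm/s.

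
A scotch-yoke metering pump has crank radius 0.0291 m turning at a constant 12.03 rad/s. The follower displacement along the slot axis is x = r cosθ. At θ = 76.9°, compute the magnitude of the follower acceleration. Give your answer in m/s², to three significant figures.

ω = 12.03 rad/s
x = r cosθ ⇒ ẍ = −rω² cosθ (ω constant).
|a| = rω²|cosθ| = 0.0291·(12.03)²·|cos 76.9°| = 0.95451 m/s².

0.955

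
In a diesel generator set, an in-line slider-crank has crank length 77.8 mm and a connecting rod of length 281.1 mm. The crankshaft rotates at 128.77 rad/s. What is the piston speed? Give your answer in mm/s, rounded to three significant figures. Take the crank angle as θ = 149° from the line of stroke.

3920

ω = 128.8 rad/s
For an in-line slider-crank, x = r cosθ + √(L² − r² sin²θ), so v = −rω sinθ·[1 + r cosθ/√(L² − r² sin²θ)].
With r = 0.0778 m, L = 0.2811 m, θ = 149°: √(L² − r² sin²θ) = 0.27823 m.
v = −0.0778·128.8·0.51504·[1 + 0.0778·-0.85717/0.27823] = -3.9231 m/s.
|v| = 3.9231 m/s = 3923.1 mm/s.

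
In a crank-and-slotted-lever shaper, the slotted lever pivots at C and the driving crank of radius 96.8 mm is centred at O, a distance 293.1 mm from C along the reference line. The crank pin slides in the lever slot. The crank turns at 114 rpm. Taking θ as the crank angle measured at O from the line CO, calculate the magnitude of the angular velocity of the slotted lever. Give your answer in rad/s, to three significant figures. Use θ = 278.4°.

ω = 11.94 rad/s (from 114 rpm).
Crank pin A relative to C: A = (d + r cosθ, r sinθ); lever angle φ = atan2(r sinθ, d + r cosθ).
Differentiating tanφ: φ̇ = rω(d cosθ + r)/(d² + r² + 2dr cosθ).
d² + r² + 2dr cosθ = |CA|² = 0.103567 m²;  d cosθ + r = +0.13962 m.
|ω_lever| = |0.0968·11.94·+0.13962| / 0.103567 = 1.5578 rad/s.

1.56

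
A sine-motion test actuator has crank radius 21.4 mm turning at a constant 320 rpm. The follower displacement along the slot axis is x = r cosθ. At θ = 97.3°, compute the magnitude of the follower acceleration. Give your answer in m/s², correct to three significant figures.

ω = 33.51 rad/s (from 320 rpm).
x = r cosθ ⇒ ẍ = −rω² cosθ (ω constant).
|a| = rω²|cosθ| = 0.0214·(33.51)²·|cos 97.3°| = 3.0535 m/s².

3.05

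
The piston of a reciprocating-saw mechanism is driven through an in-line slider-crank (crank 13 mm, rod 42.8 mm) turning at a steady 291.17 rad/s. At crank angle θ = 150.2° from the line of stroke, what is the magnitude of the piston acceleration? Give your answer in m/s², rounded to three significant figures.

ω = 291.2 rad/s
x(θ) = r cosθ + √(L² − r² sin²θ); with ω constant, a = ω²·d²x/dθ².
d²x/dθ² = −r cosθ − r²(cos2θ)/√u − r⁴ sin²2θ/(4u^{3/2}),  u = L² − r² sin²θ = 0.0017901 m².
Substituting r = 0.013 m, L = 0.0428 m, θ = 150.2°: d²x/dθ² = +0.0091895 m.
a = ω²·d²x/dθ² = (291.2)²·(+0.0091895) = +779.09 m/s²;  |a| = 779.09 m/s².

779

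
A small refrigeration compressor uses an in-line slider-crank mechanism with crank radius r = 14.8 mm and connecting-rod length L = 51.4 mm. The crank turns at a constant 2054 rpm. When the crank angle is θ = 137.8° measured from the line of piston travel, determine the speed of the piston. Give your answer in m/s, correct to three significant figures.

1.67

ω = 2π·2054/60 = 215.1 rad/s
For an in-line slider-crank, x = r cosθ + √(L² − r² sin²θ), so v = −rω sinθ·[1 + r cosθ/√(L² − r² sin²θ)].
With r = 0.0148 m, L = 0.0514 m, θ = 137.8°: √(L² − r² sin²θ) = 0.050429 m.
v = −0.0148·215.1·0.67172·[1 + 0.0148·-0.74080/0.050429] = -1.6735 m/s.
|v| = 1.6735 m/s.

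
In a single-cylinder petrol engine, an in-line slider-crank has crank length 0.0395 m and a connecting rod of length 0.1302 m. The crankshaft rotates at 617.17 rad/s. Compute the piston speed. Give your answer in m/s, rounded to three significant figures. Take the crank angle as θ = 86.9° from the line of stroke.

ω = 617.2 rad/s
For an in-line slider-crank, x = r cosθ + √(L² − r² sin²θ), so v = −rω sinθ·[1 + r cosθ/√(L² − r² sin²θ)].
With r = 0.0395 m, L = 0.1302 m, θ = 86.9°: √(L² − r² sin²θ) = 0.12408 m.
v = −0.0395·617.2·0.99854·[1 + 0.0395·0.05408/0.12408] = -24.762 m/s.
|v| = 24.762 m/s.

24.8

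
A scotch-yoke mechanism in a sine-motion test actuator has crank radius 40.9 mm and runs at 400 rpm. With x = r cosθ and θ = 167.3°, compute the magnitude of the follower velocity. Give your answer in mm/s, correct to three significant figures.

377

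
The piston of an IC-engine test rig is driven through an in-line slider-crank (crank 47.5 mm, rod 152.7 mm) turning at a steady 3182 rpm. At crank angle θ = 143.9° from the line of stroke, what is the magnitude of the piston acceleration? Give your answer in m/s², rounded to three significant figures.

3710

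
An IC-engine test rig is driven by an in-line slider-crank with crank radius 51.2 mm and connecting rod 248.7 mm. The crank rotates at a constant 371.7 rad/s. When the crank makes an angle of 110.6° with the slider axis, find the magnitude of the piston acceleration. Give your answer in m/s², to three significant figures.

3600

ω = 371.7 rad/s
x(θ) = r cosθ + √(L² − r² sin²θ); with ω constant, a = ω²·d²x/dθ².
d²x/dθ² = −r cosθ − r²(cos2θ)/√u − r⁴ sin²2θ/(4u^{3/2}),  u = L² − r² sin²θ = 0.0595548 m².
Substituting r = 0.0512 m, L = 0.2487 m, θ = 110.6°: d²x/dθ² = +0.026045 m.
a = ω²·d²x/dθ² = (371.7)²·(+0.026045) = +3598.5 m/s²;  |a| = 3598.5 m/s².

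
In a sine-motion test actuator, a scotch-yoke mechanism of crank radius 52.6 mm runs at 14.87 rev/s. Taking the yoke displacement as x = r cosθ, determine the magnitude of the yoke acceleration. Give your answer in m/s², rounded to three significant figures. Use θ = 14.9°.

444

ω = 93.43 rad/s (from 14.87 rev/s).
x = r cosθ ⇒ ẍ = −rω² cosθ (ω constant).
|a| = rω²|cosθ| = 0.0526·(93.43)²·|cos 14.9°| = 443.72 m/s².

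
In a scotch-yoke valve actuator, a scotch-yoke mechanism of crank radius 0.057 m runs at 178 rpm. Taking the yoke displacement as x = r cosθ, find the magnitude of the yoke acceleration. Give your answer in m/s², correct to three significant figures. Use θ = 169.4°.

19.5

ω = 18.64 rad/s (from 178 rpm).
x = r cosθ ⇒ ẍ = −rω² cosθ (ω constant).
|a| = rω²|cosθ| = 0.057·(18.64)²·|cos 169.4°| = 19.467 m/s².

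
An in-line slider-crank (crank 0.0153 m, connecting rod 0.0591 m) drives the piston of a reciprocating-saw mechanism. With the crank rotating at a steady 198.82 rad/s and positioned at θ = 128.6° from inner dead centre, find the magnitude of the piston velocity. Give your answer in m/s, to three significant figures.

1.99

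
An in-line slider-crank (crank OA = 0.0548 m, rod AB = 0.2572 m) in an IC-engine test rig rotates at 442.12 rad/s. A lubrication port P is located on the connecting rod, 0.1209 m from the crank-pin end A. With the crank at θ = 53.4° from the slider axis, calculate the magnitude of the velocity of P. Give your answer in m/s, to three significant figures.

ω = 442.1 rad/s.  Crank-pin speed |V_A| = rω = 24.228 m/s, perpendicular to OA.
Rod angle: sinφ = −(r/L) sinθ ⇒ φ = -9.849°; ω_rod = −rω cosθ/√(L²−r²sin²θ) = -57.004 rad/s.
V_P = V_A + ω_rod × AP, with AP = 0.1209 m along the rod.
Components: V_Px = −rω sinθ − a·ω_rod·sinφ = -20.63 m/s;  V_Py = rω cosθ + a·ω_rod·cosφ = +7.6552 m/s.
|V_P| = √(V_Px² + V_Py²) = 22.004 m/s.

22.0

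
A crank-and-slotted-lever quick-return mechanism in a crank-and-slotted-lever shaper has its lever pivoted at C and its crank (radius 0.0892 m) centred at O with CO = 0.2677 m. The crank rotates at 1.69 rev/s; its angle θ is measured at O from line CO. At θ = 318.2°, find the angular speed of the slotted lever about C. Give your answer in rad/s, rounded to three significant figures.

ω = 10.62 rad/s (from 1.69 rev/s).
Crank pin A relative to C: A = (d + r cosθ, r sinθ); lever angle φ = atan2(r sinθ, d + r cosθ).
Differentiating tanφ: φ̇ = rω(d cosθ + r)/(d² + r² + 2dr cosθ).
d² + r² + 2dr cosθ = |CA|² = 0.115222 m²;  d cosθ + r = +0.28876 m.
|ω_lever| = |0.0892·10.62·+0.28876| / 0.115222 = 2.3738 rad/s.

2.37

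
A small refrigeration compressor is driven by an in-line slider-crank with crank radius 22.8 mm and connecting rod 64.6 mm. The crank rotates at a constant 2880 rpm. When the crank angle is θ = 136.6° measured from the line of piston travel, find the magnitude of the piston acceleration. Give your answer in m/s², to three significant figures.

1440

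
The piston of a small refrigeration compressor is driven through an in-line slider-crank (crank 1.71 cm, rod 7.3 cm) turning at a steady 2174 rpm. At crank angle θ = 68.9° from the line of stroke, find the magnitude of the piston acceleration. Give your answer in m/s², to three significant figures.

163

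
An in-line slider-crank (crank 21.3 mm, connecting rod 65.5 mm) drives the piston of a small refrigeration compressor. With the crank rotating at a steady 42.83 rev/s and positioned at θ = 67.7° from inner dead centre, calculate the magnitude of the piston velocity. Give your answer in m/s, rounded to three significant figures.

ω = 2π·42.8 = 269.1 rad/s
For an in-line slider-crank, x = r cosθ + √(L² − r² sin²θ), so v = −rω sinθ·[1 + r cosθ/√(L² − r² sin²θ)].
With r = 0.0213 m, L = 0.0655 m, θ = 67.7°: √(L² − r² sin²θ) = 0.062465 m.
v = −0.0213·269.1·0.92521·[1 + 0.0213·0.37946/0.062465] = -5.9895 m/s.
|v| = 5.9895 m/s.

5.99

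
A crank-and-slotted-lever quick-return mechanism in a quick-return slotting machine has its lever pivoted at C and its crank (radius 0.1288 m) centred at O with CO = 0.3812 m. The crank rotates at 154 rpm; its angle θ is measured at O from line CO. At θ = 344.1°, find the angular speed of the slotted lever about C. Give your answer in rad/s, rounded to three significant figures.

4.01

ω = 16.13 rad/s (from 154 rpm).
Crank pin A relative to C: A = (d + r cosθ, r sinθ); lever angle φ = atan2(r sinθ, d + r cosθ).
Differentiating tanφ: φ̇ = rω(d cosθ + r)/(d² + r² + 2dr cosθ).
d² + r² + 2dr cosθ = |CA|² = 0.256343 m²;  d cosθ + r = +0.49542 m.
|ω_lever| = |0.1288·16.13·+0.49542| / 0.256343 = 4.0143 rad/s.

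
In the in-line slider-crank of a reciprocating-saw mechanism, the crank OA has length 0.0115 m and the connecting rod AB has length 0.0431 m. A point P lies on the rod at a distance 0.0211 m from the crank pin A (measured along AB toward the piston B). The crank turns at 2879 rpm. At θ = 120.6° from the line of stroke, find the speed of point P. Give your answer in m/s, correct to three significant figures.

2.92

ω = 301.5 rad/s.  Crank-pin speed |V_A| = rω = 3.4671 m/s, perpendicular to OA.
Rod angle: sinφ = −(r/L) sinθ ⇒ φ = -13.277°; ω_rod = −rω cosθ/√(L²−r²sin²θ) = +42.074 rad/s.
V_P = V_A + ω_rod × AP, with AP = 0.0211 m along the rod.
Components: V_Px = −rω sinθ − a·ω_rod·sinφ = -2.7804 m/s;  V_Py = rω cosθ + a·ω_rod·cosφ = -0.90088 m/s.
|V_P| = √(V_Px² + V_Py²) = 2.9227 m/s.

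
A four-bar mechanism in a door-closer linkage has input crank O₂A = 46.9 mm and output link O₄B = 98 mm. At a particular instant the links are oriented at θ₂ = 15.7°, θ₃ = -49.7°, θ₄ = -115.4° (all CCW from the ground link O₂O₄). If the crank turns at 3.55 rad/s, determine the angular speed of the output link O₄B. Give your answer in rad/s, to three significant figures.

ω₂ = 3.55 rad/s
Differentiating the loop-closure r₂e^{iθ₂}+r₃e^{iθ₃}=r₁+r₄e^{iθ₄} gives r₂ω₂e^{iθ₂}+r₃ω₃e^{iθ₃}=r₄ω₄e^{iθ₄}.
Eliminating the other unknown: ω₄ = r₂ω₂ sin(θ₂−θ₃) / [r₄ sin(θ₄−θ₃)].
Numerator sine = +0.90924; denominator sine = -0.91140.
Result = 0.0469·3.55·(+0.90924) / (0.098·(-0.91140)) = -1.6949 rad/s; magnitude 1.6949 rad/s.

1.69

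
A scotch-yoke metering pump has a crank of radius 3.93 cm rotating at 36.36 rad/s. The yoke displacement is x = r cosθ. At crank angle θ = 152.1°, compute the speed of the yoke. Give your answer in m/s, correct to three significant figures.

0.669

ω = 36.36 rad/s
x = r cosθ ⇒ ẋ = −rω sinθ.
|v| = rω|sinθ| = 0.0393·36.36·|sin 152.1°| = 0.66865 m/s.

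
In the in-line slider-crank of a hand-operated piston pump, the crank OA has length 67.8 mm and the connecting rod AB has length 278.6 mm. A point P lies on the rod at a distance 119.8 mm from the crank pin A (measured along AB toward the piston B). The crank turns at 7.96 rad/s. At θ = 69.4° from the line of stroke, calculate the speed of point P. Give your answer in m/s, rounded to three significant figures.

0.535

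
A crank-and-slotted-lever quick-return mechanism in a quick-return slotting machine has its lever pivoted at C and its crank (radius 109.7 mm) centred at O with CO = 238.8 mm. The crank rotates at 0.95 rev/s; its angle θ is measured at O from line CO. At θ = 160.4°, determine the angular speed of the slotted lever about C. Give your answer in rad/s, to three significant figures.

3.83

ω = 5.969 rad/s (from 0.95 rev/s).
Crank pin A relative to C: A = (d + r cosθ, r sinθ); lever angle φ = atan2(r sinθ, d + r cosθ).
Differentiating tanφ: φ̇ = rω(d cosθ + r)/(d² + r² + 2dr cosθ).
d² + r² + 2dr cosθ = |CA|² = 0.0197026 m²;  d cosθ + r = -0.11526 m.
|ω_lever| = |0.1097·5.969·-0.11526| / 0.0197026 = 3.8307 rad/s.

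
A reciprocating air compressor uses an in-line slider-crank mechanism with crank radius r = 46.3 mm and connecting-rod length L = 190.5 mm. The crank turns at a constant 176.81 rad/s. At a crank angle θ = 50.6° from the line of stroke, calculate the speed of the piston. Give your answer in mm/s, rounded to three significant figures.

7320

ω = 176.8 rad/s
For an in-line slider-crank, x = r cosθ + √(L² − r² sin²θ), so v = −rω sinθ·[1 + r cosθ/√(L² − r² sin²θ)].
With r = 0.0463 m, L = 0.1905 m, θ = 50.6°: √(L² − r² sin²θ) = 0.18711 m.
v = −0.0463·176.8·0.77273·[1 + 0.0463·0.63473/0.18711] = -7.3194 m/s.
|v| = 7.3194 m/s = 7319.4 mm/s.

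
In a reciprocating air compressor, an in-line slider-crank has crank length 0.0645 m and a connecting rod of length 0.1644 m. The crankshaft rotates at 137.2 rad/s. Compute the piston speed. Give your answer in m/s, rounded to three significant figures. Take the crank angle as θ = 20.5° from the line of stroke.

4.25

ω = 137.2 rad/s
For an in-line slider-crank, x = r cosθ + √(L² − r² sin²θ), so v = −rω sinθ·[1 + r cosθ/√(L² − r² sin²θ)].
With r = 0.0645 m, L = 0.1644 m, θ = 20.5°: √(L² − r² sin²θ) = 0.16284 m.
v = −0.0645·137.2·0.35021·[1 + 0.0645·0.93667/0.16284] = -4.2489 m/s.
|v| = 4.2489 m/s.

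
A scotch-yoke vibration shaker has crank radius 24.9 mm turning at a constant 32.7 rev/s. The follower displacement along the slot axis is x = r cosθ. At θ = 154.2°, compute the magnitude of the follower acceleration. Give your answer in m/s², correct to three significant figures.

946

ω = 205.5 rad/s (from 32.7 rev/s).
x = r cosθ ⇒ ẍ = −rω² cosθ (ω constant).
|a| = rω²|cosθ| = 0.0249·(205.5)²·|cos 154.2°| = 946.35 m/s².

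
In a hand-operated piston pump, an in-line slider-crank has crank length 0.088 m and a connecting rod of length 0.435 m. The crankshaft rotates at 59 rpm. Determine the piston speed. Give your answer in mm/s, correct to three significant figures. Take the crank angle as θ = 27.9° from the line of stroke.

300

ω = 2π·59/60 = 6.178 rad/s
For an in-line slider-crank, x = r cosθ + √(L² − r² sin²θ), so v = −rω sinθ·[1 + r cosθ/√(L² − r² sin²θ)].
With r = 0.088 m, L = 0.435 m, θ = 27.9°: √(L² − r² sin²θ) = 0.43305 m.
v = −0.088·6.178·0.46793·[1 + 0.088·0.88377/0.43305] = -0.30011 m/s.
|v| = 0.30011 m/s = 300.11 mm/s.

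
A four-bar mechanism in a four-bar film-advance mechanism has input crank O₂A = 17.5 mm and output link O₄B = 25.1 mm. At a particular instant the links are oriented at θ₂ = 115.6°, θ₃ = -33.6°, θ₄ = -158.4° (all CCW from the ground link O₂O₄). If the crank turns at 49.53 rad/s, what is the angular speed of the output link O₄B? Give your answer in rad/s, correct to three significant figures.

21.5

ω₂ = 49.53 rad/s
Differentiating the loop-closure r₂e^{iθ₂}+r₃e^{iθ₃}=r₁+r₄e^{iθ₄} gives r₂ω₂e^{iθ₂}+r₃ω₃e^{iθ₃}=r₄ω₄e^{iθ₄}.
Eliminating the other unknown: ω₄ = r₂ω₂ sin(θ₂−θ₃) / [r₄ sin(θ₄−θ₃)].
Numerator sine = +0.51204; denominator sine = -0.82115.
Result = 0.0175·49.53·(+0.51204) / (0.0251·(-0.82115)) = -21.534 rad/s; magnitude 21.534 rad/s.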